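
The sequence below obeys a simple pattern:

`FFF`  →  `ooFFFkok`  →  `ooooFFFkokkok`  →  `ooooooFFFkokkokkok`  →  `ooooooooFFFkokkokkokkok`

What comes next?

ooooooooooFFFkokkokkokkokkok

Each term wraps the previous one in oo on the left and kok on the right.
One more step from ooooooooFFFkokkokkokkok gives the answer.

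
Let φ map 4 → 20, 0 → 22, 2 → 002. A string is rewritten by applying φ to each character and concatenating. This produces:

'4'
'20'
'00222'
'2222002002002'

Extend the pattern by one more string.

Replace each of the 13 characters of 2222002002002 in place — 002 002 002 002 22 22 002 22 22 002 22 22 002 — and concatenate.

002002002002222200222220022222002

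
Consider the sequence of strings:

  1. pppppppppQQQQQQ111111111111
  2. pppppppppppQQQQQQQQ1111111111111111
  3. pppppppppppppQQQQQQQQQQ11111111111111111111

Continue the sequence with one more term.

Reading off run lengths: p runs 9, 11, 13; Q runs 6, 8, 10; 1 runs 12, 16, 20 — each is linear in n, where the shown terms are n = 3, 4, 5.
At n = 6 the blocks have lengths 15, 12, 24.

pppppppppppppppQQQQQQQQQQQQ111111111111111111111111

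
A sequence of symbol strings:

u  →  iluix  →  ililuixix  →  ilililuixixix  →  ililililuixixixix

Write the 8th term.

ilililililililuixixixixixixix

Each term wraps the previous one in il on the left and ix on the right.
From ililililuixixixix, 3 further steps: ililililuixixixix → ilililililuixixixixix → ililililililuixixixixixix → (answer).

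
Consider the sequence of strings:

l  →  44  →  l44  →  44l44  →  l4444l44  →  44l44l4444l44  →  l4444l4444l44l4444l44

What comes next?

Each term (from the third on) is the two preceding terms concatenated in order: term 3 = l·44 = l44.
So term 8 is 44l44l4444l44·l4444l4444l44l4444l44.

44l44l4444l44l4444l4444l44l4444l44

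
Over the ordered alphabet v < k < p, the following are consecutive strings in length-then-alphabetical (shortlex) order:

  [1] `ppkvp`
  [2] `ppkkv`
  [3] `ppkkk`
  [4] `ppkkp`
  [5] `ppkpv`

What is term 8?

Stepping forward 3 times from ppkpv: ppkpv → ppkpk → ppkpp, then the target.

pppvv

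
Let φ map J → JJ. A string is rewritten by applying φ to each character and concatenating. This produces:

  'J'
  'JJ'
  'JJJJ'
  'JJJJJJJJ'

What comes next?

Expanding JJJJJJJJ: J→JJ, J→JJ, J→JJ, J→JJ, J→JJ, J→JJ, J→JJ, J→JJ. Concatenated: JJ JJ JJ JJ JJ JJ JJ JJ.

JJJJJJJJJJJJJJJJ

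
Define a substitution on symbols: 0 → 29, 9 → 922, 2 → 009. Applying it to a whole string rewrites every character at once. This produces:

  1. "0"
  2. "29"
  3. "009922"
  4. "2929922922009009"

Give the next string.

00992200992292200900992200900929299222929922

Applying the rule to each of the 16 symbols of 2929922922009009 gives the pieces 009 922 009 922 922 009 009 922 009 009 29 29 922 29 29 922, which concatenate to the answer.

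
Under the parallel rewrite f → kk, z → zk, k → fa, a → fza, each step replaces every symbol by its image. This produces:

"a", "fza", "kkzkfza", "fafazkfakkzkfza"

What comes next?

Applying the rule to each of the 15 symbols of fafazkfakkzkfza gives the pieces kk fza kk fza zk fa kk fza fa fa zk fa kk zk fza, which concatenate to the answer.

kkfzakkfzazkfakkfzafafazkfakkzkfza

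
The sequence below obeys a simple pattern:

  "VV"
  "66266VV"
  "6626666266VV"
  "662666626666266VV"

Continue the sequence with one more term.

Every step adds 66266 at the front: s(k+1) = 66266·s(k).
Applying this once more to 662666626666266VV:

66266662666626666266VV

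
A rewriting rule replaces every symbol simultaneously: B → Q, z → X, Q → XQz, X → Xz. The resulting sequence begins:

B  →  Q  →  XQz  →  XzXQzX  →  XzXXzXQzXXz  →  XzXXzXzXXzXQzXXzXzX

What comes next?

φ(XzXXzXzXXzXQzXXzXzX) expands symbol-by-symbol to Xz X Xz Xz X Xz X Xz Xz X Xz XQz X Xz Xz X Xz X Xz; joining the 19 pieces gives the next term.

XzXXzXzXXzXXzXzXXzXQzXXzXzXXzXXz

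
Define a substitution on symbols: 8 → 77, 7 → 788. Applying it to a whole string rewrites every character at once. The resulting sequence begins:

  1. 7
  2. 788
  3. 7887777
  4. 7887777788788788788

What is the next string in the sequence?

78877777887887887887887777788777778877777887777

φ(7887777788788788788) expands symbol-by-symbol to 788 77 77 788 788 788 788 788 77 77 788 77 77 788 77 77 788 77 77; joining the 19 pieces gives the next term.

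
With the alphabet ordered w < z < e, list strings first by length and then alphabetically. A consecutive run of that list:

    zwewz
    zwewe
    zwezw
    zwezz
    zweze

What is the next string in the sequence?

zweew

Treat zweze as a base-3 numeral over the given alphabet and add one, carrying through any trailing e's.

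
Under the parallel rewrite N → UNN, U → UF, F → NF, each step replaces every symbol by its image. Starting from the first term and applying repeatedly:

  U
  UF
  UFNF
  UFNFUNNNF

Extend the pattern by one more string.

Expanding UFNFUNNNF: U→UF, F→NF, N→UNN, F→NF, U→UF, N→UNN, N→UNN, N→UNN, F→NF. Concatenated: UF NF UNN NF UF UNN UNN UNN NF.

UFNFUNNNFUFUNNUNNUNNNF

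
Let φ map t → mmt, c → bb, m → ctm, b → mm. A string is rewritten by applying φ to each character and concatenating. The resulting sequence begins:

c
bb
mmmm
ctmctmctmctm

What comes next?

Expanding ctmctmctmctm: c→bb, t→mmt, m→ctm, c→bb, t→mmt, m→ctm, c→bb, t→mmt, m→ctm, c→bb, t→mmt, m→ctm. Concatenated: bb mmt ctm bb mmt ctm bb mmt ctm bb mmt ctm.

bbmmtctmbbmmtctmbbmmtctmbbmmtctm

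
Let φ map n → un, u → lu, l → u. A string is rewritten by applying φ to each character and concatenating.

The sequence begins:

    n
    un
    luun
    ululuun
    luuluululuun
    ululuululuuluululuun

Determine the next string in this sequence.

Rewriting the 20 symbols of ululuululuuluululuun one by one yields lu u lu u lu lu u lu u lu lu u lu lu u lu u lu lu un; concatenated:

luuluululuuluululuululuuluululuun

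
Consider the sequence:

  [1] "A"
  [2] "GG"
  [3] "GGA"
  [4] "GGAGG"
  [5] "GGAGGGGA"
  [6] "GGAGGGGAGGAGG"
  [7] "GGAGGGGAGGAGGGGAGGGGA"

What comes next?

Each term (from the third on) is the previous term followed by the one before it: term 3 = GG·A = GGA.
Continuing: GGAGGGGAGGAGGGGAGGGGA · GGAGGGGAGGAGG gives term 8.

GGAGGGGAGGAGGGGAGGGGAGGAGGGGAGGAGG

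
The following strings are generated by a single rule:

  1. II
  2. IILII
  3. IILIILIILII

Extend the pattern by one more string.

IILIILIILIILIILIILIILII

Each string is two copies of the previous one joined by 'L'.
One more doubling of IILIILIILII gives the answer.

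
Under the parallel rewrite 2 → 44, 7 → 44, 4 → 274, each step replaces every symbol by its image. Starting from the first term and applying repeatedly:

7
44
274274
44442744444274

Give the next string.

Rewriting the 14 symbols of 44442744444274 one by one yields 274 274 274 274 44 44 274 274 274 274 274 44 44 274; concatenated:

27427427427444442742742742742744444274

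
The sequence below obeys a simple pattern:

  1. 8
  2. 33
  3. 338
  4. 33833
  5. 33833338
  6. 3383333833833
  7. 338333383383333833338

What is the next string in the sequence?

3383333833833338333383383333833833

This is a Fibonacci-style word recurrence s(k) = s(k−1)·s(k−2): e.g. 33·8 = 338.
Continuing: 338333383383333833338 · 3383333833833 gives term 8.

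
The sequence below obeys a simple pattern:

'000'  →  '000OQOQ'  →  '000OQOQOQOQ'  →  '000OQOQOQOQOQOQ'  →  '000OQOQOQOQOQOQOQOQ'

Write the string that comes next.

Each term is the previous one with OQOQ appended.
Applying this once more to 000OQOQOQOQOQOQOQOQ:

000OQOQOQOQOQOQOQOQOQOQ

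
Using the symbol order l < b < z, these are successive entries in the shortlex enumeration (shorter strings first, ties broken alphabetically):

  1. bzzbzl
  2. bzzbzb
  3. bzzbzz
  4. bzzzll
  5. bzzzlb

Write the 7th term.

Advancing 2 positions from bzzzlb through bzzzlb → bzzzlz reaches term 7.

bzzzbl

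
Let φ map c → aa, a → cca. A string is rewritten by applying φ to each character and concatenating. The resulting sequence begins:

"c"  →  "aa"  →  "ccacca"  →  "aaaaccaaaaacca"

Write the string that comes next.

ccaccaccaccaaaaaccaccaccaccaccaaaaacca

Replace each of the 14 characters of aaaaccaaaaacca in place — cca cca cca cca aa aa cca cca cca cca cca aa aa cca — and concatenate.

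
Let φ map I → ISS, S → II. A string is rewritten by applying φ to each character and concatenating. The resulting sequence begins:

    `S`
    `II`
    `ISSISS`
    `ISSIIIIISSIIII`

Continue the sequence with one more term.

Applying the rule to each of the 14 symbols of ISSIIIIISSIIII gives the pieces ISS II II ISS ISS ISS ISS ISS II II ISS ISS ISS ISS, which concatenate to the answer.

ISSIIIIISSISSISSISSISSIIIIISSISSISSISS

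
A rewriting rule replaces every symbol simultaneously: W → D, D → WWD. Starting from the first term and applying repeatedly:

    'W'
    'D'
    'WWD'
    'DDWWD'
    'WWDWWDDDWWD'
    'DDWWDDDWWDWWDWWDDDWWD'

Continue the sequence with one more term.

φ(DDWWDDDWWDWWDWWDDDWWD) expands symbol-by-symbol to WWD WWD D D WWD WWD WWD D D WWD D D WWD D D WWD WWD WWD D D WWD; joining the 21 pieces gives the next term.

WWDWWDDDWWDWWDWWDDDWWDDDWWDDDWWDWWDWWDDDWWD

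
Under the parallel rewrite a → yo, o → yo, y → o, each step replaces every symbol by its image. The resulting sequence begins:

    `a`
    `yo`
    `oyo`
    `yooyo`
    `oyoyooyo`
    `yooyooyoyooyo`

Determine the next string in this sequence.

Replace each of the 13 characters of yooyooyoyooyo in place — o yo yo o yo yo o yo o yo yo o yo — and concatenate.

oyoyooyoyooyooyoyooyo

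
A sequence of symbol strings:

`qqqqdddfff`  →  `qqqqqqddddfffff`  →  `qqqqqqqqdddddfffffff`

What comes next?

Each string has the form q^{2n} d^{n+1} f^{2n-1}, where the shown terms are n = 2, 3, 4.
At n = 5 the blocks have lengths 10, 6, 9.

qqqqqqqqqqddddddfffffffff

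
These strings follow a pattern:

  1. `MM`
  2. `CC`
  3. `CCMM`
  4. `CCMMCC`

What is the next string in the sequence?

CCMMCCCCMM

Each term (from the third on) is the previous term followed by the one before it: term 3 = CC·MM = CCMM.
Continuing: CCMMCC · CCMM gives term 5.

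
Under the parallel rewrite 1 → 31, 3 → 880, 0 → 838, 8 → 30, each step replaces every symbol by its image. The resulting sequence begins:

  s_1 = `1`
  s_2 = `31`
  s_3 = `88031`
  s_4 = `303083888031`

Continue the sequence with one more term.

8808388808383088030303083888031

Expanding 303083888031: 3→880, 0→838, 3→880, 0→838, 8→30, 3→880, 8→30, 8→30, 8→30, 0→838, 3→880, 1→31. Concatenated: 880 838 880 838 30 880 30 30 30 838 880 31.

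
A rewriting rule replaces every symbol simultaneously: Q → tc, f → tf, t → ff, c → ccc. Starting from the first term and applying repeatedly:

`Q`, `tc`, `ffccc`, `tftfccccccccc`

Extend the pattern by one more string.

Rewriting the 13 symbols of tftfccccccccc one by one yields ff tf ff tf ccc ccc ccc ccc ccc ccc ccc ccc ccc; concatenated:

fftffftfccccccccccccccccccccccccccc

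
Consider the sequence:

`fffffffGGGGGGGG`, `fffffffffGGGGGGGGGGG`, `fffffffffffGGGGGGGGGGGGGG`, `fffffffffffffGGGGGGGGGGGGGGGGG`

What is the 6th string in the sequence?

fffffffffffffffffGGGGGGGGGGGGGGGGGGGGGGG

Term n consists of 2n+1 f's, followed by 3n-1 G's, where the shown terms are n = 3, 4, 5, 6.
For term 6, n = 8, so the run lengths are 17, 23.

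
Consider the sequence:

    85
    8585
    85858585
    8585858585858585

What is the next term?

85858585858585858585858585858585

s(k+1) = s(k)·s(k) — each term doubles the last.
One more doubling of 8585858585858585 gives the answer.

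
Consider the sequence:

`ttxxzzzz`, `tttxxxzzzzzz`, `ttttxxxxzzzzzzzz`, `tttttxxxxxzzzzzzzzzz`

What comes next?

Each string has the form t^{n} x^{n} z^{2n}, where the shown terms are n = 2, 3, 4, 5.
Setting n = 6 gives 6, 6, 12 characters in each block.

ttttttxxxxxxzzzzzzzzzzzz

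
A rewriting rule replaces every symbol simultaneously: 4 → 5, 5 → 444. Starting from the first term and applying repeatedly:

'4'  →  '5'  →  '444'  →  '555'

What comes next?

Expanding 555: 5→444, 5→444, 5→444. Concatenated: 444 444 444.

444444444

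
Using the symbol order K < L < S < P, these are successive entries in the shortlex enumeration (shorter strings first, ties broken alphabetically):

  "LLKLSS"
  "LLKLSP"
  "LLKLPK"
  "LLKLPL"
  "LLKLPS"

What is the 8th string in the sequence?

Advancing 3 positions from LLKLPS through LLKLPS → LLKLPP → LLKSKK reaches term 8.

LLKSKL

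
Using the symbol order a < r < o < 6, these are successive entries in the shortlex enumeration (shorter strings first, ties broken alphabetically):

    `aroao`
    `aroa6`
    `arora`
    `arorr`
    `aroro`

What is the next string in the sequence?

aror6

Treat aroro as a base-4 numeral over the given alphabet and add one, carrying through any trailing 6's.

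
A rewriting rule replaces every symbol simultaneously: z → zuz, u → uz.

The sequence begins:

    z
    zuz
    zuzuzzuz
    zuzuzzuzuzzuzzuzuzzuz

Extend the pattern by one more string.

Rewriting the 21 symbols of zuzuzzuzuzzuzzuzuzzuz one by one yields zuz uz zuz uz zuz zuz uz zuz uz zuz zuz uz zuz zuz uz zuz uz zuz zuz uz zuz; concatenated:

zuzuzzuzuzzuzzuzuzzuzuzzuzzuzuzzuzzuzuzzuzuzzuzzuzuzzuz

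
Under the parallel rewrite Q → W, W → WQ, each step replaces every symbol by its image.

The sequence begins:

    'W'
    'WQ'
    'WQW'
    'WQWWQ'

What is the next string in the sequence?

WQWWQWQW

Expanding WQWWQ: W→WQ, Q→W, W→WQ, W→WQ, Q→W. Concatenated: WQ W WQ WQ W.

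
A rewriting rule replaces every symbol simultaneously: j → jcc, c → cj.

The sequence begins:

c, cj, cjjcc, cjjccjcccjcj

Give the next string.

Rewriting each symbol of cjjccjcccjcj: c→cj, j→jcc, j→jcc, c→cj, c→cj, j→jcc, c→cj, c→cj, c→cj, j→jcc, c→cj, j→jcc, which concatenates to cj jcc jcc cj cj jcc cj cj cj jcc cj jcc.

cjjccjcccjcjjcccjcjcjjcccjjcc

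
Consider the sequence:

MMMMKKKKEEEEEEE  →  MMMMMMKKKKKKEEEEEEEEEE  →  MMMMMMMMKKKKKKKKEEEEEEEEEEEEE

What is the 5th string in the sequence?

Each string has the form M^{2n} K^{2n} E^{3n+1}, where the shown terms are n = 2, 3, 4.
Setting n = 6 gives 12, 12, 19 characters in each block.

MMMMMMMMMMMMKKKKKKKKKKKKEEEEEEEEEEEEEEEEEEE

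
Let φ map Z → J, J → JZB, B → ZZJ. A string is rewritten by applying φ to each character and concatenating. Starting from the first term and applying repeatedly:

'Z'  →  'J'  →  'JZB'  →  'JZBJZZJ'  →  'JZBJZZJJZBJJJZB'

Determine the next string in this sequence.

JZBJZZJJZBJJJZBJZBJZZJJZBJZBJZBJZZJ

Applying the rule to each of the 15 symbols of JZBJZZJJZBJJJZB gives the pieces JZB J ZZJ JZB J J JZB JZB J ZZJ JZB JZB JZB J ZZJ, which concatenate to the answer.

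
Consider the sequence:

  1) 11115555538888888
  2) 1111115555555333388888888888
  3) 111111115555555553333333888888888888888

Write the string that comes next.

Term n consists of 2n+2 1's, followed by 2n+3 5's, followed by 3n-2 3's, followed by 4n+3 8's (n = 1, 2, …).
Setting n = 4 gives 10, 11, 10, 19 characters in each block.

11111111115555555555533333333338888888888888888888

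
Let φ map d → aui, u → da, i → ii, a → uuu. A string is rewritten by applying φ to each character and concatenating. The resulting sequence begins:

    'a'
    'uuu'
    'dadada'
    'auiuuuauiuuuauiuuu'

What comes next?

Rewriting the 18 symbols of auiuuuauiuuuauiuuu one by one yields uuu da ii da da da uuu da ii da da da uuu da ii da da da; concatenated:

uuudaiidadadauuudaiidadadauuudaiidadada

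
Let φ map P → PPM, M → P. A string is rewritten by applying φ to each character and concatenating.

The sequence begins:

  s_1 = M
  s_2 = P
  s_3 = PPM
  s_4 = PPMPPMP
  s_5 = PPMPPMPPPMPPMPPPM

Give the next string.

Replace each of the 17 characters of PPMPPMPPPMPPMPPPM in place — PPM PPM P PPM PPM P PPM PPM PPM P PPM PPM P PPM PPM PPM P — and concatenate.

PPMPPMPPPMPPMPPPMPPMPPMPPPMPPMPPPMPPMPPMP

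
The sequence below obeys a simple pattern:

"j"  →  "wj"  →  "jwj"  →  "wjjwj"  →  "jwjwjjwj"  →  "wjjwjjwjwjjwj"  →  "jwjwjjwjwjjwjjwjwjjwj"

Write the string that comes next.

wjjwjjwjwjjwjjwjwjjwjwjjwjjwjwjjwj

From term 3 onward, concatenate the second-to-last term with the last: j·wj = jwj, wj·jwj = wjjwj, …
So term 8 is wjjwjjwjwjjwj·jwjwjjwjwjjwjjwjwjjwj.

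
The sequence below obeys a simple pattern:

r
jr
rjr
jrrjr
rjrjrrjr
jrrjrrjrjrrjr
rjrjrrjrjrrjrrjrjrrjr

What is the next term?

From term 3 onward, concatenate the second-to-last term with the last: r·jr = rjr, jr·rjr = jrrjr, …
Continuing: jrrjrrjrjrrjr · rjrjrrjrjrrjrrjrjrrjr gives term 8.

jrrjrrjrjrrjrrjrjrrjrjrrjrrjrjrrjr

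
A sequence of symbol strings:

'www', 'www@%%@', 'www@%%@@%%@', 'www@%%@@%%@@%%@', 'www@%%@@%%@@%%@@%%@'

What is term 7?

www@%%@@%%@@%%@@%%@@%%@@%%@

Every step adds @%%@ to the end: s(k+1) = s(k)·@%%@.
From www@%%@@%%@@%%@@%%@, 2 further steps: www@%%@@%%@@%%@@%%@ → www@%%@@%%@@%%@@%%@@%%@ → (answer).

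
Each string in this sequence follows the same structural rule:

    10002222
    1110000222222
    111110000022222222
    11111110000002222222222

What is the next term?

1111111110000000222222222222

Each string has the form 1^{2n-1} 0^{n+2} 2^{2n+2} (n = 1, 2, …).
For the next term, n = 5, so the run lengths are 9, 7, 12.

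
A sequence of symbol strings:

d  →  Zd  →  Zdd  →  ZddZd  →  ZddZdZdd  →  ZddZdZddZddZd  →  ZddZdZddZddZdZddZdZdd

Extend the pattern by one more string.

ZddZdZddZddZdZddZdZddZddZdZddZddZd

This is a Fibonacci-style word recurrence s(k) = s(k−1)·s(k−2): e.g. Zd·d = Zdd.
Continuing: ZddZdZddZddZdZddZdZdd · ZddZdZddZddZd gives term 8.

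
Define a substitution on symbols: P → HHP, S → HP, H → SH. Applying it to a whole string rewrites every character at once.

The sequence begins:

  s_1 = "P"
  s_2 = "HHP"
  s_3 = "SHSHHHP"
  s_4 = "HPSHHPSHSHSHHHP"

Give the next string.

Rewriting the 15 symbols of HPSHHPSHSHSHHHP one by one yields SH HHP HP SH SH HHP HP SH HP SH HP SH SH SH HHP; concatenated:

SHHHPHPSHSHHHPHPSHHPSHHPSHSHSHHHP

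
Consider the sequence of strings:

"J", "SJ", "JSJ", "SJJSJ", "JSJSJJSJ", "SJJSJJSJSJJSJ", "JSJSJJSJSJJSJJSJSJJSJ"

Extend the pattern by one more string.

SJJSJJSJSJJSJJSJSJJSJSJJSJJSJSJJSJ

From term 3 onward, concatenate the second-to-last term with the last: J·SJ = JSJ, SJ·JSJ = SJJSJ, …
The next term joins SJJSJJSJSJJSJ and JSJSJJSJSJJSJJSJSJJSJ.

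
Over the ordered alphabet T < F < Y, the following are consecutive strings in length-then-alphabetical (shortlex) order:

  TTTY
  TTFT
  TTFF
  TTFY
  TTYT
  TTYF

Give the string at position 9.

TFTF

Advancing 3 positions from TTYF through TTYF → TTYY → TFTT reaches term 9.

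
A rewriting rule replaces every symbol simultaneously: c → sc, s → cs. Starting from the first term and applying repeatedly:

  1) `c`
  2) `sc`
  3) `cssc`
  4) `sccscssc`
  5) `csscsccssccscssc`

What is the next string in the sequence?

Rewriting the 16 symbols of csscsccssccscssc one by one yields sc cs cs sc cs sc sc cs cs sc sc cs sc cs cs sc; concatenated:

sccscssccsscsccscsscsccssccscssc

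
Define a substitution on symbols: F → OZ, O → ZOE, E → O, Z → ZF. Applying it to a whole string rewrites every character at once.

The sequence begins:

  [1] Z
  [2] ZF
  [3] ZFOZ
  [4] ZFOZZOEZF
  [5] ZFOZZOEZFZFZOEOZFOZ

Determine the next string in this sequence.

Replace each of the 19 characters of ZFOZZOEZFZFZOEOZFOZ in place — ZF OZ ZOE ZF ZF ZOE O ZF OZ ZF OZ ZF ZOE O ZOE ZF OZ ZOE ZF — and concatenate.

ZFOZZOEZFZFZOEOZFOZZFOZZFZOEOZOEZFOZZOEZF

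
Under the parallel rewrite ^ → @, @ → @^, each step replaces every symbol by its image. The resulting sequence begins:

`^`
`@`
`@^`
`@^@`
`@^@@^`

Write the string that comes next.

@^@@^@^@

Rewriting each symbol of @^@@^: @→@^, ^→@, @→@^, @→@^, ^→@, which concatenates to @^ @ @^ @^ @.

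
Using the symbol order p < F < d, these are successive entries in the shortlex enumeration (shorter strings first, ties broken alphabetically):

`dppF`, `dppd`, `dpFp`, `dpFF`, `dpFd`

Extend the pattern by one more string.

Find the rightmost character of dpFd below d, bump it to the next letter, and reset everything to its right to p.

dpdp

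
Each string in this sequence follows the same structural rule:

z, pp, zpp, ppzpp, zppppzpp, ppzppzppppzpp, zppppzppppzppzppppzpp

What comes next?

From term 3 onward, concatenate the second-to-last term with the last: z·pp = zpp, pp·zpp = ppzpp, …
The next term joins ppzppzppppzpp and zppppzppppzppzppppzpp.

ppzppzppppzppzppppzppppzppzppppzpp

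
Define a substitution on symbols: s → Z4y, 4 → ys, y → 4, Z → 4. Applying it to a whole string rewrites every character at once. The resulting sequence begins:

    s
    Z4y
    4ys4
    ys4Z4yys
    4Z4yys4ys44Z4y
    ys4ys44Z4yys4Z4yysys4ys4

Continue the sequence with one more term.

φ(ys4ys44Z4yys4Z4yysys4ys4) expands symbol-by-symbol to 4 Z4y ys 4 Z4y ys ys 4 ys 4 4 Z4y ys 4 ys 4 4 Z4y 4 Z4y ys 4 Z4y ys; joining the 24 pieces gives the next term.

4Z4yys4Z4yysys4ys44Z4yys4ys44Z4y4Z4yys4Z4yys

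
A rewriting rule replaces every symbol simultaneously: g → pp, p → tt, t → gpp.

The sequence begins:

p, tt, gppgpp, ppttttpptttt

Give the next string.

ttttgppgppgppgppttttgppgppgppgpp

Apply φ to ppttttpptttt symbol by symbol: p→tt, p→tt, t→gpp, t→gpp, t→gpp, t→gpp, p→tt, p→tt, t→gpp, t→gpp, t→gpp, t→gpp; joined: tt tt gpp gpp gpp gpp tt tt gpp gpp gpp gpp.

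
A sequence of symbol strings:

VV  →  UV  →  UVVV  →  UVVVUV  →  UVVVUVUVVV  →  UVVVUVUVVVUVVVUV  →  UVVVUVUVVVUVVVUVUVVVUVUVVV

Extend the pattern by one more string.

UVVVUVUVVVUVVVUVUVVVUVUVVVUVVVUVUVVVUVVVUV

This is a Fibonacci-style word recurrence s(k) = s(k−1)·s(k−2): e.g. UV·VV = UVVV.
The next term joins UVVVUVUVVVUVVVUVUVVVUVUVVV and UVVVUVUVVVUVVVUV.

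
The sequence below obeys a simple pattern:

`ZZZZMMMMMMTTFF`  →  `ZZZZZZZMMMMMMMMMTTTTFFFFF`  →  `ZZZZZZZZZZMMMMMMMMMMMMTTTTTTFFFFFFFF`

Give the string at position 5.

ZZZZZZZZZZZZZZZZMMMMMMMMMMMMMMMMMMTTTTTTTTTTFFFFFFFFFFFFFF

Reading off run lengths: Z runs 4, 7, 10; M runs 6, 9, 12; T runs 2, 4, 6; F runs 2, 5, 8 — each is linear in n (n = 1, 2, …).
At n = 5 the blocks have lengths 16, 18, 10, 14.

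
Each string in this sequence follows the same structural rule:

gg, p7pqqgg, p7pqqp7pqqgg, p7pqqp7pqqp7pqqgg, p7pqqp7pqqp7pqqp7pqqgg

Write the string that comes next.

The strings grow by a fixed prefix p7pqq each time.
Applying this once more to p7pqqp7pqqp7pqqp7pqqgg:

p7pqqp7pqqp7pqqp7pqqp7pqqgg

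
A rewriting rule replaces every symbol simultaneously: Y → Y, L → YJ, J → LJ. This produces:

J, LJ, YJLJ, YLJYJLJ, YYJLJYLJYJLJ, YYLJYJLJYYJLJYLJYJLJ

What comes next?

Rewriting the 20 symbols of YYLJYJLJYYJLJYLJYJLJ one by one yields Y Y YJ LJ Y LJ YJ LJ Y Y LJ YJ LJ Y YJ LJ Y LJ YJ LJ; concatenated:

YYYJLJYLJYJLJYYLJYJLJYYJLJYLJYJLJ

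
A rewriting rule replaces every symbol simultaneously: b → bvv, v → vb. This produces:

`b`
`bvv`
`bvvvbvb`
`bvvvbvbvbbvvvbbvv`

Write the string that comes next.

Applying the rule to each of the 17 symbols of bvvvbvbvbbvvvbbvv gives the pieces bvv vb vb vb bvv vb bvv vb bvv bvv vb vb vb bvv bvv vb vb, which concatenate to the answer.

bvvvbvbvbbvvvbbvvvbbvvbvvvbvbvbbvvbvvvbvb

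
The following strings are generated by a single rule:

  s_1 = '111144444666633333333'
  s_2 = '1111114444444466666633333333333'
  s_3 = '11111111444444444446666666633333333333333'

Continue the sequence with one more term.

111111111144444444444444666666666633333333333333333

Each string has the form 1^{2n} 4^{3n-1} 6^{2n} 3^{3n+2}, where the shown terms are n = 2, 3, 4.
Setting n = 5 gives 10, 14, 10, 17 characters in each block.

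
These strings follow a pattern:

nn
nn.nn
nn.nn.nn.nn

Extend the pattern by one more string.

Every step duplicates the string with '.' between the halves.
Doubling nn.nn.nn.nn with '.' between the halves:

nn.nn.nn.nn.nn.nn.nn.nn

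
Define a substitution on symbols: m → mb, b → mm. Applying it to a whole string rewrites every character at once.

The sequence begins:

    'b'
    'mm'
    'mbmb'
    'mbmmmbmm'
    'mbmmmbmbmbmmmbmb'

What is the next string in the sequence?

mbmmmbmbmbmmmbmmmbmmmbmbmbmmmbmm

φ(mbmmmbmbmbmmmbmb) expands symbol-by-symbol to mb mm mb mb mb mm mb mm mb mm mb mb mb mm mb mm; joining the 16 pieces gives the next term.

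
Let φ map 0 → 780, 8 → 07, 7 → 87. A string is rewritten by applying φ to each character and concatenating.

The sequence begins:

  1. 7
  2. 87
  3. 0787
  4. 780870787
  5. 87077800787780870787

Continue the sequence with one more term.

078778087870778078087078787077800787780870787

Replace each of the 20 characters of 87077800787780870787 in place — 07 87 780 87 87 07 780 780 87 07 87 87 07 780 07 87 780 87 07 87 — and concatenate.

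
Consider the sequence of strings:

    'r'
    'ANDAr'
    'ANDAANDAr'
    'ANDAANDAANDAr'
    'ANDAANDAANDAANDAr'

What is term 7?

ANDAANDAANDAANDAANDAANDAr

Each term is the previous one with ANDA prepended.
From ANDAANDAANDAANDAr, 2 further steps: ANDAANDAANDAANDAr → ANDAANDAANDAANDAANDAr → (answer).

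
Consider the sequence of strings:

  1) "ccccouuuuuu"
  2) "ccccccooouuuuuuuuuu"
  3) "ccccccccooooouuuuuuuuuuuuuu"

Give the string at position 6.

ccccccccccccccooooooooooouuuuuuuuuuuuuuuuuuuuuuuuuu

The n-th term is 2n+2 c's then 2n-1 o's then 4n+2 u's (n = 1, 2, …).
At n = 6 the blocks have lengths 14, 11, 26.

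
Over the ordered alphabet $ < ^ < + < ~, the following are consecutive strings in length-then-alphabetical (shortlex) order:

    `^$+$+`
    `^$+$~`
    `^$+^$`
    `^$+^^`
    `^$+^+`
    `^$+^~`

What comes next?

The successor of ^$+^~ increments the rightmost position that isn't already ~ and resets every position after it to $.

^$++$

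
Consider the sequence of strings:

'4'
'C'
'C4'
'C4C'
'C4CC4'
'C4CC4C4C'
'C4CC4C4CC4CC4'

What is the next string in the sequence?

C4CC4C4CC4CC4C4CC4C4C

From term 3 onward, concatenate the last term with the second-to-last: C·4 = C4, C4·C = C4C, …
Continuing: C4CC4C4CC4CC4 · C4CC4C4C gives term 8.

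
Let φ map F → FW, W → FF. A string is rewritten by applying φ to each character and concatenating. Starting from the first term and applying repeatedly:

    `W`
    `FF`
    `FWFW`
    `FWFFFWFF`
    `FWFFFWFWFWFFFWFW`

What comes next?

Rewriting the 16 symbols of FWFFFWFWFWFFFWFW one by one yields FW FF FW FW FW FF FW FF FW FF FW FW FW FF FW FF; concatenated:

FWFFFWFWFWFFFWFFFWFFFWFWFWFFFWFF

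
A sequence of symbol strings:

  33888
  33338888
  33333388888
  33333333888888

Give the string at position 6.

33333333333388888888

Each string has the form 3^{2n} 8^{n+2} (n = 1, 2, …).
Setting n = 6 gives 12, 8 characters in each block.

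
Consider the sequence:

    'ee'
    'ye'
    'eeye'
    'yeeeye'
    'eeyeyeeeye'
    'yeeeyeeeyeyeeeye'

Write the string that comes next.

eeyeyeeeyeyeeeyeeeyeyeeeye

Each term (from the third on) is the two preceding terms concatenated in order: term 3 = ee·ye = eeye.
The next term joins eeyeyeeeye and yeeeyeeeyeyeeeye.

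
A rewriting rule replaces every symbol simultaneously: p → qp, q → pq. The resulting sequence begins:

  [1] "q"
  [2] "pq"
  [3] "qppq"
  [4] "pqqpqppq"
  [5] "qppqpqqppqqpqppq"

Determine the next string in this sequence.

φ(qppqpqqppqqpqppq) expands symbol-by-symbol to pq qp qp pq qp pq pq qp qp pq pq qp pq qp qp pq; joining the 16 pieces gives the next term.

pqqpqppqqppqpqqpqppqpqqppqqpqppq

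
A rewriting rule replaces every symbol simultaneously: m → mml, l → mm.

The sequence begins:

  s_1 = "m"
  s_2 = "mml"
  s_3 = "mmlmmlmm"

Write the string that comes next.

Rewriting each symbol of mmlmmlmm: m→mml, m→mml, l→mm, m→mml, m→mml, l→mm, m→mml, m→mml, which concatenates to mml mml mm mml mml mm mml mml.

mmlmmlmmmmlmmlmmmmlmml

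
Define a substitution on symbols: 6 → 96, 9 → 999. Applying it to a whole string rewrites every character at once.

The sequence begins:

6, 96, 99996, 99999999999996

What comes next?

Rewriting the 14 symbols of 99999999999996 one by one yields 999 999 999 999 999 999 999 999 999 999 999 999 999 96; concatenated:

99999999999999999999999999999999999999996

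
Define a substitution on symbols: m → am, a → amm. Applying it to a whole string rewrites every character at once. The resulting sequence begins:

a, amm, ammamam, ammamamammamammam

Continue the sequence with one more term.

φ(ammamamammamammam) expands symbol-by-symbol to amm am am amm am amm am amm am am amm am amm am am amm am; joining the 17 pieces gives the next term.

ammamamammamammamammamamammamammamamammam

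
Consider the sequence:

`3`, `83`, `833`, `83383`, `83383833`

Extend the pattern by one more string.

From term 3 onward, concatenate the last term with the second-to-last: 83·3 = 833, 833·83 = 83383, …
The next term joins 83383833 and 83383.

8338383383383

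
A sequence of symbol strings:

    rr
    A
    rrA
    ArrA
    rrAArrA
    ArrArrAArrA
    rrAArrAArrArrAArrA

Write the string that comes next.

This is a Fibonacci-style word recurrence s(k) = s(k−2)·s(k−1): e.g. rr·A = rrA.
The next term joins ArrArrAArrA and rrAArrAArrArrAArrA.

ArrArrAArrArrAArrAArrArrAArrA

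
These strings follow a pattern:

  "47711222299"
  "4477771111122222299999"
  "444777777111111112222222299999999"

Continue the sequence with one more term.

44447777777711111111111222222222299999999999

The n-th term is n 4's then 2n 7's then 3n-1 1's then 2n+2 2's then 3n-1 9's (n = 1, 2, …).
Setting n = 4 gives 4, 8, 11, 10, 11 characters in each block.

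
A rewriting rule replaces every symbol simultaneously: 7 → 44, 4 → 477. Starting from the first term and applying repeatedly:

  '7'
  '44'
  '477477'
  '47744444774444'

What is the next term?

47744444774774774774774444477477477477

Replace each of the 14 characters of 47744444774444 in place — 477 44 44 477 477 477 477 477 44 44 477 477 477 477 — and concatenate.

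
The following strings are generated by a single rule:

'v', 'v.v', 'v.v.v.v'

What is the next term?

v.v.v.v.v.v.v.v

s(k+1) = s(k)·.·s(k) — each term doubles the last with '.' between the halves.
One more doubling of v.v.v.v gives the answer.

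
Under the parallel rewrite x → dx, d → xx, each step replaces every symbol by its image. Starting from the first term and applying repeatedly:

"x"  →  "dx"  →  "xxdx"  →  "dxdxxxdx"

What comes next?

xxdxxxdxdxdxxxdx

Expanding dxdxxxdx: d→xx, x→dx, d→xx, x→dx, x→dx, x→dx, d→xx, x→dx. Concatenated: xx dx xx dx dx dx xx dx.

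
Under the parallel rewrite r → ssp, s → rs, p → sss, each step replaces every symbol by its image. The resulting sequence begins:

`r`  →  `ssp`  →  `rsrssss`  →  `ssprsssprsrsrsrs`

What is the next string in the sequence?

Replace each of the 16 characters of ssprsssprsrsrsrs in place — rs rs sss ssp rs rs rs sss ssp rs ssp rs ssp rs ssp rs — and concatenate.

rsrssssssprsrsrssssssprsssprsssprsssprs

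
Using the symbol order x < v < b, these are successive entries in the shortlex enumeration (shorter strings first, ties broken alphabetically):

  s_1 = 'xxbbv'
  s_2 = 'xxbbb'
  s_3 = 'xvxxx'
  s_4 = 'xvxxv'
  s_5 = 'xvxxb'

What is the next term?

The successor of xvxxb increments the rightmost position that isn't already b and resets every position after it to x.

xvxvx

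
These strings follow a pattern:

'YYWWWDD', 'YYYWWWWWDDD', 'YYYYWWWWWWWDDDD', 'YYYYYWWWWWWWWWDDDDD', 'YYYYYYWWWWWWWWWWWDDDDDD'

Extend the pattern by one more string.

Each string has the form Y^{n} W^{2n-1} D^{n}, where the shown terms are n = 2, 3, 4, 5, 6.
Setting n = 7 gives 7, 13, 7 characters in each block.

YYYYYYYWWWWWWWWWWWWWDDDDDDD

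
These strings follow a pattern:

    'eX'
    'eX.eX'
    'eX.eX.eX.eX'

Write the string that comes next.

eX.eX.eX.eX.eX.eX.eX.eX

Every step duplicates the string with '.' between the halves.
One more doubling of eX.eX.eX.eX gives the answer.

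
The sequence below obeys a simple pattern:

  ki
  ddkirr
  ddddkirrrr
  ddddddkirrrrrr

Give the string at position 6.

ddddddddddkirrrrrrrrrr

Every step adds dd to the front and rr to the end of the previous string.
From ddddddkirrrrrr, 2 further steps: ddddddkirrrrrr → ddddddddkirrrrrrrr → (answer).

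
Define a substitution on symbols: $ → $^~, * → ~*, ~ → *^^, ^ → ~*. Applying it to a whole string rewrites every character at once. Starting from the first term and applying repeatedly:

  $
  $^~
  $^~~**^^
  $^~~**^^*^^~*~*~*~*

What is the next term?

$^~~**^^*^^~*~*~*~*~*~*~**^^~**^^~**^^~**^^~*

Replace each of the 19 characters of $^~~**^^*^^~*~*~*~* in place — $^~ ~* *^^ *^^ ~* ~* ~* ~* ~* ~* ~* *^^ ~* *^^ ~* *^^ ~* *^^ ~* — and concatenate.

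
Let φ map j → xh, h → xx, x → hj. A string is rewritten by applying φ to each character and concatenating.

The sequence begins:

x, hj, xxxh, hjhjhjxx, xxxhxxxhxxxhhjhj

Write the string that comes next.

φ(xxxhxxxhxxxhhjhj) expands symbol-by-symbol to hj hj hj xx hj hj hj xx hj hj hj xx xx xh xx xh; joining the 16 pieces gives the next term.

hjhjhjxxhjhjhjxxhjhjhjxxxxxhxxxh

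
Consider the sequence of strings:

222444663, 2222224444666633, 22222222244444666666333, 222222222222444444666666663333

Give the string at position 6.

Each string has the form 2^{3n} 4^{n+2} 6^{2n} 3^{n} (n = 1, 2, …).
Setting n = 6 gives 18, 8, 12, 6 characters in each block.

22222222222222222244444444666666666666333333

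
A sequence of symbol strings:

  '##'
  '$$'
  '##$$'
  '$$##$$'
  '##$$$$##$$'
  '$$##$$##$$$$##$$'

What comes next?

From term 3 onward, concatenate the second-to-last term with the last: ##·$$ = ##$$, $$·##$$ = $$##$$, …
Continuing: ##$$$$##$$ · $$##$$##$$$$##$$ gives term 7.

##$$$$##$$$$##$$##$$$$##$$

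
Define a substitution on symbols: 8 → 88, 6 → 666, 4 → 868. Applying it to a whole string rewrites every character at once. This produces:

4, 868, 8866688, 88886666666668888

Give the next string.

Rewriting the 17 symbols of 88886666666668888 one by one yields 88 88 88 88 666 666 666 666 666 666 666 666 666 88 88 88 88; concatenated:

8888888866666666666666666666666666688888888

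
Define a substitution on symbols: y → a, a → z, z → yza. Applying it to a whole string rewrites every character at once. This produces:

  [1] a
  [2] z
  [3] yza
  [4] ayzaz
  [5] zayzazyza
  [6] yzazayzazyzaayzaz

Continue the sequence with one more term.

φ(yzazayzazyzaayzaz) expands symbol-by-symbol to a yza z yza z a yza z yza a yza z z a yza z yza; joining the 17 pieces gives the next term.

ayzazyzazayzazyzaayzazzayzazyza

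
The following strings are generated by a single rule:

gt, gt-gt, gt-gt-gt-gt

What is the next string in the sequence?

gt-gt-gt-gt-gt-gt-gt-gt

s(k+1) = s(k)·-·s(k) — each term doubles the last with '-' between the halves.
So the next term is two copies of gt-gt-gt-gt with '-' between the halves.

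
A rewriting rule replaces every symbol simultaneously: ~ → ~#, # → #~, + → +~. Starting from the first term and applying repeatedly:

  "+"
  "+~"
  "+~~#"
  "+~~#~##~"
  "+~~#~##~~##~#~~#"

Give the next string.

Rewriting the 16 symbols of +~~#~##~~##~#~~# one by one yields +~ ~# ~# #~ ~# #~ #~ ~# ~# #~ #~ ~# #~ ~# ~# #~; concatenated:

+~~#~##~~##~#~~#~##~#~~##~~#~##~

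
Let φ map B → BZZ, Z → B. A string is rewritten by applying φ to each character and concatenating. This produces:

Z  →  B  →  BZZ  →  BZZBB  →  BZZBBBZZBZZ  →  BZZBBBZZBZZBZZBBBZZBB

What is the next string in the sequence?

Replace each of the 21 characters of BZZBBBZZBZZBZZBBBZZBB in place — BZZ B B BZZ BZZ BZZ B B BZZ B B BZZ B B BZZ BZZ BZZ B B BZZ BZZ — and concatenate.

BZZBBBZZBZZBZZBBBZZBBBZZBBBZZBZZBZZBBBZZBZZ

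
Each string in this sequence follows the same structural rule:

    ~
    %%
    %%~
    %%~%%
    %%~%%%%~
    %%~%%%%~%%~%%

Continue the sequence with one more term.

%%~%%%%~%%~%%%%~%%%%~

From term 3 onward, concatenate the last term with the second-to-last: %%·~ = %%~, %%~·%% = %%~%%, …
The next term joins %%~%%%%~%%~%% and %%~%%%%~.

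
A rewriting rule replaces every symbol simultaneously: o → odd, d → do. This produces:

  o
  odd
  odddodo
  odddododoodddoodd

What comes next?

φ(odddododoodddoodd) expands symbol-by-symbol to odd do do do odd do odd do odd odd do do do odd odd do do; joining the 17 pieces gives the next term.

odddododoodddoodddooddodddododooddodddodo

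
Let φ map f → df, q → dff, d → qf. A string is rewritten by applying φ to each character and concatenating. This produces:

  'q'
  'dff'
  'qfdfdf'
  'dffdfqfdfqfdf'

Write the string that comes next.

φ(dffdfqfdfqfdf) expands symbol-by-symbol to qf df df qf df dff df qf df dff df qf df; joining the 13 pieces gives the next term.

qfdfdfqfdfdffdfqfdfdffdfqfdf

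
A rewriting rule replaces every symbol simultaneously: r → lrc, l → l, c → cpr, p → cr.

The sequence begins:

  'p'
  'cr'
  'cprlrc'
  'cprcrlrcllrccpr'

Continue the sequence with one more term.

cprcrlrccprlrcllrccprlllrccprcprcrlrc

Replace each of the 15 characters of cprcrlrcllrccpr in place — cpr cr lrc cpr lrc l lrc cpr l l lrc cpr cpr cr lrc — and concatenate.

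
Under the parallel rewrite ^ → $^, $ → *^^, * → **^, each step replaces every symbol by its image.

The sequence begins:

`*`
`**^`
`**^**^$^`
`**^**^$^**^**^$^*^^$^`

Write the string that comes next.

**^**^$^**^**^$^*^^$^**^**^$^**^**^$^*^^$^**^$^$^*^^$^

Applying the rule to each of the 21 symbols of **^**^$^**^**^$^*^^$^ gives the pieces **^ **^ $^ **^ **^ $^ *^^ $^ **^ **^ $^ **^ **^ $^ *^^ $^ **^ $^ $^ *^^ $^, which concatenate to the answer.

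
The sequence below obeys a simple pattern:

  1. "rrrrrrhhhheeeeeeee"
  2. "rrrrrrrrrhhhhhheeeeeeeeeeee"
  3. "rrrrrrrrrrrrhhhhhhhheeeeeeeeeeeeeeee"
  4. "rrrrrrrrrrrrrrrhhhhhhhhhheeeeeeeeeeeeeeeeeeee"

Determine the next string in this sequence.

The n-th term is 3n r's then 2n h's then 4n e's, where the shown terms are n = 2, 3, 4, 5.
For the next term, n = 6, so the run lengths are 18, 12, 24.

rrrrrrrrrrrrrrrrrrhhhhhhhhhhhheeeeeeeeeeeeeeeeeeeeeeee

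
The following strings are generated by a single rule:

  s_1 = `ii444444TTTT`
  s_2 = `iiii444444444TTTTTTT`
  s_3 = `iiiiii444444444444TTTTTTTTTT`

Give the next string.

iiiiiiii444444444444444TTTTTTTTTTTTT

Term n consists of 2n i's, followed by 3n+3 4's, followed by 3n+1 T's (n = 1, 2, …).
For the next term, n = 4, so the run lengths are 8, 15, 13.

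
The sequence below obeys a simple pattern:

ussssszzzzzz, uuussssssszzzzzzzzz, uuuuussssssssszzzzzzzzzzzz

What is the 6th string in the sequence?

uuuuuuuuuuussssssssssssssszzzzzzzzzzzzzzzzzzzzz

Reading off run lengths: u runs 1, 3, 5; s runs 5, 7, 9; z runs 6, 9, 12 — each is linear in n (n = 1, 2, …).
Setting n = 6 gives 11, 15, 21 characters in each block.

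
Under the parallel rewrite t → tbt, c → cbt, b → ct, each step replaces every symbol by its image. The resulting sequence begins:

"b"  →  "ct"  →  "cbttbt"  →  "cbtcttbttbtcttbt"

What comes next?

Rewriting the 16 symbols of cbtcttbttbtcttbt one by one yields cbt ct tbt cbt tbt tbt ct tbt tbt ct tbt cbt tbt tbt ct tbt; concatenated:

cbtcttbtcbttbttbtcttbttbtcttbtcbttbttbtcttbt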